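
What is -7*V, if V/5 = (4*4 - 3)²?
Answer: -5915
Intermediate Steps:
V = 845 (V = 5*(4*4 - 3)² = 5*(16 - 3)² = 5*13² = 5*169 = 845)
-7*V = -7*845 = -5915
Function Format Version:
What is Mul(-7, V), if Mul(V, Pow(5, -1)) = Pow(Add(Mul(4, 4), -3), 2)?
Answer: -5915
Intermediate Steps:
V = 845 (V = Mul(5, Pow(Add(Mul(4, 4), -3), 2)) = Mul(5, Pow(Add(16, -3), 2)) = Mul(5, Pow(13, 2)) = Mul(5, 169) = 845)
Mul(-7, V) = Mul(-7, 845) = -5915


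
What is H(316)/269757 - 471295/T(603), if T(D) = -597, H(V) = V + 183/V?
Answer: 13391586440941/16963399188 ≈ 789.44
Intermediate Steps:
H(316)/269757 - 471295/T(603) = (316 + 183/316)/269757 - 471295/(-597) = (316 + 183*(1/316))*(1/269757) - 471295*(-1/597) = (316 + 183/316)*(1/269757) + 471295/597 = (100039/316)*(1/269757) + 471295/597 = 100039/85243212 + 471295/597 = 13391586440941/16963399188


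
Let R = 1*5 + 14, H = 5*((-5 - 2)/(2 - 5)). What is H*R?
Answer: 665/3 ≈ 221.67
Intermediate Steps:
H = 35/3 (H = 5*(-7/(-3)) = 5*(-7*(-⅓)) = 5*(7/3) = 35/3 ≈ 11.667)
R = 19 (R = 5 + 14 = 19)
H*R = (35/3)*19 = 665/3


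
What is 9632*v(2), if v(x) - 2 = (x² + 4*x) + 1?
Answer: 144480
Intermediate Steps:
v(x) = 3 + x² + 4*x (v(x) = 2 + ((x² + 4*x) + 1) = 2 + (1 + x² + 4*x) = 3 + x² + 4*x)
9632*v(2) = 9632*(3 + 2² + 4*2) = 9632*(3 + 4 + 8) = 9632*15 = 144480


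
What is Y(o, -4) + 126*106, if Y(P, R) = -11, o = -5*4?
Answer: 13345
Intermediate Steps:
o = -20
Y(o, -4) + 126*106 = -11 + 126*106 = -11 + 13356 = 13345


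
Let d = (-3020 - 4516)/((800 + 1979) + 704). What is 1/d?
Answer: -1161/2512 ≈ -0.46218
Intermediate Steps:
d = -2512/1161 (d = -7536/(2779 + 704) = -7536/3483 = -7536*1/3483 = -2512/1161 ≈ -2.1637)
1/d = 1/(-2512/1161) = -1161/2512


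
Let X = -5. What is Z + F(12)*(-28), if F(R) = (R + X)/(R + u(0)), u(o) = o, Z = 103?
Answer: 260/3 ≈ 86.667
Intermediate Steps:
F(R) = (-5 + R)/R (F(R) = (R - 5)/(R + 0) = (-5 + R)/R)
Z + F(12)*(-28) = 103 + ((-5 + 12)/12)*(-28) = 103 + ((1/12)*7)*(-28) = 103 + (7/12)*(-28) = 103 - 49/3 = 260/3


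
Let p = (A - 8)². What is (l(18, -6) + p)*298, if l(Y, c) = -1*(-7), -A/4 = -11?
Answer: 388294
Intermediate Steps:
A = 44 (A = -4*(-11) = 44)
l(Y, c) = 7
p = 1296 (p = (44 - 8)² = 36² = 1296)
(l(18, -6) + p)*298 = (7 + 1296)*298 = 1303*298 = 388294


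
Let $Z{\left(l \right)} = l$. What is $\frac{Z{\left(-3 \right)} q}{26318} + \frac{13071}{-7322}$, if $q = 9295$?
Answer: $- \frac{137044137}{48175099} \approx -2.8447$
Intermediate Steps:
$\frac{Z{\left(-3 \right)} q}{26318} + \frac{13071}{-7322} = \frac{\left(-3\right) 9295}{26318} + \frac{13071}{-7322} = \left(-27885\right) \frac{1}{26318} + 13071 \left(- \frac{1}{7322}\right) = - \frac{27885}{26318} - \frac{13071}{7322} = - \frac{137044137}{48175099}$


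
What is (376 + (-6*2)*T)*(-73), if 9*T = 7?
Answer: -80300/3 ≈ -26767.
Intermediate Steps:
T = 7/9 (T = (⅑)*7 = 7/9 ≈ 0.77778)
(376 + (-6*2)*T)*(-73) = (376 - 6*2*(7/9))*(-73) = (376 - 12*7/9)*(-73) = (376 - 28/3)*(-73) = (1100/3)*(-73) = -80300/3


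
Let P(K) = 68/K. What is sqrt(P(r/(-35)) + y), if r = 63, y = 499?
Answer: sqrt(4151)/3 ≈ 21.476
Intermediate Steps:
sqrt(P(r/(-35)) + y) = sqrt(68/((63/(-35))) + 499) = sqrt(68/((63*(-1/35))) + 499) = sqrt(68/(-9/5) + 499) = sqrt(68*(-5/9) + 499) = sqrt(-340/9 + 499) = sqrt(4151/9) = sqrt(4151)/3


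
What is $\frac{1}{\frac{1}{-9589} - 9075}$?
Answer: $- \frac{9589}{87020176} \approx -0.00011019$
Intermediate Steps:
$\frac{1}{\frac{1}{-9589} - 9075} = \frac{1}{- \frac{1}{9589} - 9075} = \frac{1}{- \frac{87020176}{9589}} = - \frac{9589}{87020176}$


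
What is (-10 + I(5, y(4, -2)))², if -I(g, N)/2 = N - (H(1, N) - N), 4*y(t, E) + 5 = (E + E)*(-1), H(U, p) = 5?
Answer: 1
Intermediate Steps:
y(t, E) = -5/4 - E/2 (y(t, E) = -5/4 + ((E + E)*(-1))/4 = -5/4 + ((2*E)*(-1))/4 = -5/4 + (-2*E)/4 = -5/4 - E/2)
I(g, N) = 10 - 4*N (I(g, N) = -2*(N - (5 - N)) = -2*(N + (-5 + N)) = -2*(-5 + 2*N) = 10 - 4*N)
(-10 + I(5, y(4, -2)))² = (-10 + (10 - 4*(-5/4 - ½*(-2))))² = (-10 + (10 - 4*(-5/4 + 1)))² = (-10 + (10 - 4*(-¼)))² = (-10 + (10 + 1))² = (-10 + 11)² = 1² = 1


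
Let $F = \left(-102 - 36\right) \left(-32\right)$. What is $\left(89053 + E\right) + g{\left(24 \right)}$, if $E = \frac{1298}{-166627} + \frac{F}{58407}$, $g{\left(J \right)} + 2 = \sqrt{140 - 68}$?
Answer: $\frac{288887101725395}{3244061063} + 6 \sqrt{2} \approx 89060.0$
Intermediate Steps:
$F = 4416$ ($F = \left(-138\right) \left(-32\right) = 4416$)
$g{\left(J \right)} = -2 + 6 \sqrt{2}$ ($g{\left(J \right)} = -2 + \sqrt{140 - 68} = -2 + \sqrt{72} = -2 + 6 \sqrt{2}$)
$E = \frac{220004182}{3244061063}$ ($E = \frac{1298}{-166627} + \frac{4416}{58407} = 1298 \left(- \frac{1}{166627}\right) + 4416 \cdot \frac{1}{58407} = - \frac{1298}{166627} + \frac{1472}{19469} = \frac{220004182}{3244061063} \approx 0.067818$)
$\left(89053 + E\right) + g{\left(24 \right)} = \left(89053 + \frac{220004182}{3244061063}\right) - \left(2 - 6 \sqrt{2}\right) = \frac{288893589847521}{3244061063} - \left(2 - 6 \sqrt{2}\right) = \frac{288887101725395}{3244061063} + 6 \sqrt{2}$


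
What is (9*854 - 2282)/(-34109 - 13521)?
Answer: -2702/23815 ≈ -0.11346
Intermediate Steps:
(9*854 - 2282)/(-34109 - 13521) = (7686 - 2282)/(-47630) = 5404*(-1/47630) = -2702/23815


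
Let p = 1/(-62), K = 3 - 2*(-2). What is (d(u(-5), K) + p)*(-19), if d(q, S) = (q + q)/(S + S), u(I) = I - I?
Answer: 19/62 ≈ 0.30645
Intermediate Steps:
u(I) = 0
K = 7 (K = 3 + 4 = 7)
p = -1/62 ≈ -0.016129
d(q, S) = q/S (d(q, S) = (2*q)/((2*S)) = (2*q)*(1/(2*S)) = q/S)
(d(u(-5), K) + p)*(-19) = (0/7 - 1/62)*(-19) = (0*(⅐) - 1/62)*(-19) = (0 - 1/62)*(-19) = -1/62*(-19) = 19/62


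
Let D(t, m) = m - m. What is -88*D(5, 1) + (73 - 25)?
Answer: 48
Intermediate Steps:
D(t, m) = 0
-88*D(5, 1) + (73 - 25) = -88*0 + (73 - 25) = 0 + 48 = 48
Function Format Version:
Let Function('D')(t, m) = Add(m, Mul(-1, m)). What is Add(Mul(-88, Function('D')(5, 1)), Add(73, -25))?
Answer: 48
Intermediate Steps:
Function('D')(t, m) = 0
Add(Mul(-88, Function('D')(5, 1)), Add(73, -25)) = Add(Mul(-88, 0), Add(73, -25)) = Add(0, 48) = 48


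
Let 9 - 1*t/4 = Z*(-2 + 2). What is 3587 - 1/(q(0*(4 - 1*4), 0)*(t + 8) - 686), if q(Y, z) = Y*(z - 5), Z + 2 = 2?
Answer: 2460683/686 ≈ 3587.0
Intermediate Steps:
Z = 0 (Z = -2 + 2 = 0)
q(Y, z) = Y*(-5 + z)
t = 36 (t = 36 - 0*(-2 + 2) = 36 - 0*0 = 36 - 4*0 = 36 + 0 = 36)
3587 - 1/(q(0*(4 - 1*4), 0)*(t + 8) - 686) = 3587 - 1/(((0*(4 - 1*4))*(-5 + 0))*(36 + 8) - 686) = 3587 - 1/(((0*(4 - 4))*(-5))*44 - 686) = 3587 - 1/(((0*0)*(-5))*44 - 686) = 3587 - 1/((0*(-5))*44 - 686) = 3587 - 1/(0*44 - 686) = 3587 - 1/(0 - 686) = 3587 - 1/(-686) = 3587 - 1*(-1/686) = 3587 + 1/686 = 2460683/686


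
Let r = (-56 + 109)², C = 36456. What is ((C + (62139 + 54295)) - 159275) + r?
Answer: -3576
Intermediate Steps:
r = 2809 (r = 53² = 2809)
((C + (62139 + 54295)) - 159275) + r = ((36456 + (62139 + 54295)) - 159275) + 2809 = ((36456 + 116434) - 159275) + 2809 = (152890 - 159275) + 2809 = -6385 + 2809 = -3576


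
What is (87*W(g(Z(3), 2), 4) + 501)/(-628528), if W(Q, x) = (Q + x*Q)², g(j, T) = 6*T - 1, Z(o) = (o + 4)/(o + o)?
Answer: -65919/157132 ≈ -0.41951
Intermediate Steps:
Z(o) = (4 + o)/(2*o) (Z(o) = (4 + o)/((2*o)) = (4 + o)*(1/(2*o)) = (4 + o)/(2*o))
g(j, T) = -1 + 6*T
W(Q, x) = (Q + Q*x)²
(87*W(g(Z(3), 2), 4) + 501)/(-628528) = (87*((-1 + 6*2)²*(1 + 4)²) + 501)/(-628528) = (87*((-1 + 12)²*5²) + 501)*(-1/628528) = (87*(11²*25) + 501)*(-1/628528) = (87*(121*25) + 501)*(-1/628528) = (87*3025 + 501)*(-1/628528) = (263175 + 501)*(-1/628528) = 263676*(-1/628528) = -65919/157132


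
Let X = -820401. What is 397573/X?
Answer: -397573/820401 ≈ -0.48461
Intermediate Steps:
397573/X = 397573/(-820401) = 397573*(-1/820401) = -397573/820401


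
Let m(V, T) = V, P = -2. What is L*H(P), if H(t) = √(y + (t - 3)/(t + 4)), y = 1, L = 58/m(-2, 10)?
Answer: -29*I*√6/2 ≈ -35.518*I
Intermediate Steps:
L = -29 (L = 58/(-2) = 58*(-½) = -29)
H(t) = √(1 + (-3 + t)/(4 + t)) (H(t) = √(1 + (t - 3)/(t + 4)) = √(1 + (-3 + t)/(4 + t)))
L*H(P) = -29*√(1 + 2*(-2))/√(4 - 2) = -29*√2*√(1 - 4)/2 = -29*I*√6/2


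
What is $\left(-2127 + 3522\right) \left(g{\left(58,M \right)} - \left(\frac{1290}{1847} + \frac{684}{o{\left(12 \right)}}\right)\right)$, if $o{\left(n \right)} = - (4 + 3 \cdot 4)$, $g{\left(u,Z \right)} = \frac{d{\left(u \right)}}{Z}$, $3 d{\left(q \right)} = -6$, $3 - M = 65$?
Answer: $\frac{433726875}{7388} \approx 58707.0$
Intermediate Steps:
$M = -62$ ($M = 3 - 65 = -62$)
$d{\left(q \right)} = -2$ ($d{\left(q \right)} = \frac{1}{3} \left(-6\right) = -2$)
$g{\left(u,Z \right)} = - \frac{2}{Z}$
$o{\left(n \right)} = -16$ ($o{\left(n \right)} = - (4 + 12) = \left(-1\right) 16 = -16$)
$\left(-2127 + 3522\right) \left(g{\left(58,M \right)} - \left(\frac{1290}{1847} + \frac{684}{o{\left(12 \right)}}\right)\right) = \left(-2127 + 3522\right) \left(- \frac{2}{-62} - \left(- \frac{171}{4} + \frac{1290}{1847}\right)\right) = 1395 \left(\left(-2\right) \left(- \frac{1}{62}\right) - - \frac{310677}{7388}\right) = 1395 \left(\frac{1}{31} + \left(- \frac{1290}{1847} + \frac{171}{4}\right)\right) = 1395 \left(\frac{1}{31} + \frac{310677}{7388}\right) = 1395 \cdot \frac{9638375}{229028} = \frac{433726875}{7388}$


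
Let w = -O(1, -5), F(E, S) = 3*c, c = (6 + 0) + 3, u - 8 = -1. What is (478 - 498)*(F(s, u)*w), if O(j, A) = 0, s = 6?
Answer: 0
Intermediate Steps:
u = 7 (u = 8 - 1 = 7)
c = 9 (c = 6 + 3 = 9)
F(E, S) = 27 (F(E, S) = 3*9 = 27)
w = 0 (w = -1*0 = 0)
(478 - 498)*(F(s, u)*w) = (478 - 498)*(27*0) = -20*0 = 0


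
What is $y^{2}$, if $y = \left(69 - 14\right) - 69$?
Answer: $196$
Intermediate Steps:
$y = -14$ ($y = 55 - 69 = -14$)
$y^{2} = \left(-14\right)^{2} = 196$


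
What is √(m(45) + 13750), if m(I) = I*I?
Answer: 5*√631 ≈ 125.60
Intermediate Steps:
m(I) = I²
√(m(45) + 13750) = √(45² + 13750) = √(2025 + 13750) = √15775 = 5*√631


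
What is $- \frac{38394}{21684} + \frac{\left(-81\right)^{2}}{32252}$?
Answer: $- \frac{91334547}{58279364} \approx -1.5672$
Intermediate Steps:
$- \frac{38394}{21684} + \frac{\left(-81\right)^{2}}{32252} = \left(-38394\right) \frac{1}{21684} + 6561 \cdot \frac{1}{32252} = - \frac{6399}{3614} + \frac{6561}{32252} = - \frac{91334547}{58279364}$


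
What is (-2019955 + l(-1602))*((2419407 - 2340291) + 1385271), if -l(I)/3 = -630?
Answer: -2955228151155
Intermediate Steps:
l(I) = 1890 (l(I) = -3*(-630) = 1890)
(-2019955 + l(-1602))*((2419407 - 2340291) + 1385271) = (-2019955 + 1890)*((2419407 - 2340291) + 1385271) = -2018065*(79116 + 1385271) = -2018065*1464387 = -2955228151155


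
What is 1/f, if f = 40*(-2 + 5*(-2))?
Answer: -1/480 ≈ -0.0020833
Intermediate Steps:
f = -480 (f = 40*(-2 - 10) = 40*(-12) = -480)
1/f = 1/(-480) = -1/480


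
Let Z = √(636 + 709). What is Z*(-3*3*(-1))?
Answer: 9*√1345 ≈ 330.07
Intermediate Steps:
Z = √1345 ≈ 36.674
Z*(-3*3*(-1)) = √1345*(-3*3*(-1)) = √1345*(-9*(-1)) = √1345*9 = 9*√1345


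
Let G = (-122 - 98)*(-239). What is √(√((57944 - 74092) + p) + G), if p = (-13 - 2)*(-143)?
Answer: √(52580 + I*√14003) ≈ 229.3 + 0.258*I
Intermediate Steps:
G = 52580 (G = -220*(-239) = 52580)
p = 2145 (p = -15*(-143) = 2145)
√(√((57944 - 74092) + p) + G) = √(√((57944 - 74092) + 2145) + 52580) = √(√(-16148 + 2145) + 52580) = √(√(-14003) + 52580) = √(I*√14003 + 52580) = √(52580 + I*√14003)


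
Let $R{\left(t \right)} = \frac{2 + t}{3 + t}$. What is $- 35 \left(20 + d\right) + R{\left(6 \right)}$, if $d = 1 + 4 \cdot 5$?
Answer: $- \frac{12907}{9} \approx -1434.1$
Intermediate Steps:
$R{\left(t \right)} = \frac{2 + t}{3 + t}$
$d = 21$ ($d = 1 + 20 = 21$)
$- 35 \left(20 + d\right) + R{\left(6 \right)} = - 35 \left(20 + 21\right) + \frac{2 + 6}{3 + 6} = \left(-35\right) 41 + \frac{1}{9} \cdot 8 = -1435 + \frac{1}{9} \cdot 8 = -1435 + \frac{8}{9} = - \frac{12907}{9}$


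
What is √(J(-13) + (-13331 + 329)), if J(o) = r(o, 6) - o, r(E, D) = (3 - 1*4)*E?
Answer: 4*I*√811 ≈ 113.91*I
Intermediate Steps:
r(E, D) = -E (r(E, D) = (3 - 4)*E = -E)
J(o) = -2*o (J(o) = -o - o = -2*o)
√(J(-13) + (-13331 + 329)) = √(-2*(-13) + (-13331 + 329)) = √(26 - 13002) = √(-12976) = 4*I*√811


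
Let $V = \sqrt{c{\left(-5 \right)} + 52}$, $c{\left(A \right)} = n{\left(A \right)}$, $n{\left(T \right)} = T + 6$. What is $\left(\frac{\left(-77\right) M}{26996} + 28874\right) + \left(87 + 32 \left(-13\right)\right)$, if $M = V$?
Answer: $28545 - \frac{77 \sqrt{53}}{26996} \approx 28545.0$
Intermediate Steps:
$n{\left(T \right)} = 6 + T$
$c{\left(A \right)} = 6 + A$
$V = \sqrt{53}$ ($V = \sqrt{\left(6 - 5\right) + 52} = \sqrt{1 + 52} = \sqrt{53} \approx 7.2801$)
$M = \sqrt{53} \approx 7.2801$
$\left(\frac{\left(-77\right) M}{26996} + 28874\right) + \left(87 + 32 \left(-13\right)\right) = \left(\frac{\left(-77\right) \sqrt{53}}{26996} + 28874\right) + \left(87 + 32 \left(-13\right)\right) = \left(- 77 \sqrt{53} \cdot \frac{1}{26996} + 28874\right) + \left(87 - 416\right) = \left(- \frac{77 \sqrt{53}}{26996} + 28874\right) - 329 = \left(28874 - \frac{77 \sqrt{53}}{26996}\right) - 329 = 28545 - \frac{77 \sqrt{53}}{26996}$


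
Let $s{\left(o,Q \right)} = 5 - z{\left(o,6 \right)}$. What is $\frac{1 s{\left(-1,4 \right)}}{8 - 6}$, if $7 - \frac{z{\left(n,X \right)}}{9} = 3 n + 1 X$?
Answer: $- \frac{31}{2} \approx -15.5$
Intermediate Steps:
$z{\left(n,X \right)} = 63 - 27 n - 9 X$ ($z{\left(n,X \right)} = 63 - 9 \left(3 n + 1 X\right) = 63 - 9 \left(3 n + X\right) = 63 - 9 \left(X + 3 n\right) = 63 - \left(9 X + 27 n\right) = 63 - 27 n - 9 X$)
$s{\left(o,Q \right)} = -4 + 27 o$ ($s{\left(o,Q \right)} = 5 - \left(63 - 27 o - 54\right) = 5 - \left(9 - 27 o\right) = 5 + \left(-9 + 27 o\right) = -4 + 27 o$)
$\frac{1 s{\left(-1,4 \right)}}{8 - 6} = \frac{1 \left(-4 + 27 \left(-1\right)\right)}{8 - 6} = \frac{1 \left(-4 - 27\right)}{2} = 1 \left(-31\right) \frac{1}{2} = \left(-31\right) \frac{1}{2} = - \frac{31}{2}$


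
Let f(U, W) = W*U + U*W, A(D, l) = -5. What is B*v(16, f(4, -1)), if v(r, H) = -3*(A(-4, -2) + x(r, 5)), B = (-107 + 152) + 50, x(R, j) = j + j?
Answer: -1425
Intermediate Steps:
f(U, W) = 2*U*W (f(U, W) = U*W + U*W = 2*U*W)
x(R, j) = 2*j
B = 95 (B = 45 + 50 = 95)
v(r, H) = -15 (v(r, H) = -3*(-5 + 2*5) = -3*(-5 + 10) = -3*5 = -15)
B*v(16, f(4, -1)) = 95*(-15) = -1425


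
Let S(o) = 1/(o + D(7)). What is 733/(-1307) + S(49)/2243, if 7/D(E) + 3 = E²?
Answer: -3717292937/6628349861 ≈ -0.56082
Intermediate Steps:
D(E) = 7/(-3 + E²)
S(o) = 1/(7/46 + o) (S(o) = 1/(o + 7/(-3 + 7²)) = 1/(o + 7/(-3 + 49)) = 1/(o + 7/46) = 1/(7/46 + o))
733/(-1307) + S(49)/2243 = 733/(-1307) + (46/(7 + 46*49))/2243 = 733*(-1/1307) + (46/(7 + 2254))*(1/2243) = -733/1307 + (46/2261)*(1/2243) = -733/1307 + 46/5071423 = -3717292937/6628349861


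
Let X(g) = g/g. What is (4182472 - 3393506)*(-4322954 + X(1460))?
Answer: -3410662936598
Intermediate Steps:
X(g) = 1
(4182472 - 3393506)*(-4322954 + X(1460)) = (4182472 - 3393506)*(-4322954 + 1) = 788966*(-4322953) = -3410662936598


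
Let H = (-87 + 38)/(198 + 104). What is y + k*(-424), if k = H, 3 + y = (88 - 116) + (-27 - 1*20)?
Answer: -1390/151 ≈ -9.2053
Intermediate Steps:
y = -78 (y = -3 + ((88 - 116) + (-27 - 1*20)) = -3 + (-28 + (-27 - 20)) = -3 + (-28 - 47) = -3 - 75 = -78)
H = -49/302 ≈ -0.16225
k = -49/302 ≈ -0.16225
y + k*(-424) = -78 - 49/302*(-424) = -78 + 10388/151 = -1390/151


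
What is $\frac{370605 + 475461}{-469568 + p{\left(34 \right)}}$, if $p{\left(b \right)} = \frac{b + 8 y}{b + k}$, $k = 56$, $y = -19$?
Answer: $- \frac{38072970}{21130619} \approx -1.8018$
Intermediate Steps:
$p{\left(b \right)} = \frac{-152 + b}{56 + b}$ ($p{\left(b \right)} = \frac{b + 8 \left(-19\right)}{b + 56} = \frac{b - 152}{56 + b} = \frac{-152 + b}{56 + b}$)
$\frac{370605 + 475461}{-469568 + p{\left(34 \right)}} = \frac{370605 + 475461}{-469568 + \frac{-152 + 34}{56 + 34}} = \frac{846066}{-469568 + \frac{1}{90} \left(-118\right)} = \frac{846066}{-469568 - \frac{59}{45}} = \frac{846066}{- \frac{21130619}{45}} = 846066 \left(- \frac{45}{21130619}\right) = - \frac{38072970}{21130619}$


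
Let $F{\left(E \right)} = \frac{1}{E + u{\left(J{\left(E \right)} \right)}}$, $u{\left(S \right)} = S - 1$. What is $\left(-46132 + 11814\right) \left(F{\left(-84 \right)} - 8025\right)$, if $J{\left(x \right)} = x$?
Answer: $\frac{46542963868}{169} \approx 2.754 \cdot 10^{8}$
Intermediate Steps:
$u{\left(S \right)} = -1 + S$
$F{\left(E \right)} = \frac{1}{-1 + 2 E}$ ($F{\left(E \right)} = \frac{1}{E + \left(-1 + E\right)} = \frac{1}{-1 + 2 E}$)
$\left(-46132 + 11814\right) \left(F{\left(-84 \right)} - 8025\right) = \left(-46132 + 11814\right) \left(\frac{1}{-1 + 2 \left(-84\right)} - 8025\right) = - 34318 \left(\frac{1}{-1 - 168} - 8025\right) = - 34318 \left(\frac{1}{-169} - 8025\right) = - 34318 \left(- \frac{1}{169} - 8025\right) = \left(-34318\right) \left(- \frac{1356226}{169}\right) = \frac{46542963868}{169}$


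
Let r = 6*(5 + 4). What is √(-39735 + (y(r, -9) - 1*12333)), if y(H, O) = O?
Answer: I*√52077 ≈ 228.2*I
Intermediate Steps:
r = 54 (r = 6*9 = 54)
√(-39735 + (y(r, -9) - 1*12333)) = √(-39735 + (-9 - 1*12333)) = √(-39735 + (-9 - 12333)) = √(-39735 - 12342) = √(-52077) = I*√52077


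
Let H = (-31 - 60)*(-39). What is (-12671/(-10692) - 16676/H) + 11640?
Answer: 147185679569/12648636 ≈ 11636.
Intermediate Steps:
H = 3549 (H = -91*(-39) = 3549)
(-12671/(-10692) - 16676/H) + 11640 = (-12671/(-10692) - 16676/3549) + 11640 = (-12671*(-1/10692) - 16676*1/3549) + 11640 = (12671/10692 - 16676/3549) + 11640 = -44443471/12648636 + 11640 = 147185679569/12648636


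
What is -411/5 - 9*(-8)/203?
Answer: -83073/1015 ≈ -81.845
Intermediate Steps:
-411/5 - 9*(-8)/203 = -411*⅕ + 72*(1/203) = -411/5 + 72/203 = -83073/1015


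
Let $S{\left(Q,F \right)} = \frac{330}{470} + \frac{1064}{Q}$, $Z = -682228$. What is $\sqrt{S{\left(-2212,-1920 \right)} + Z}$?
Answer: $\frac{i \sqrt{9405443901759}}{3713} \approx 825.97 i$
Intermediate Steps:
$S{\left(Q,F \right)} = \frac{33}{47} + \frac{1064}{Q}$ ($S{\left(Q,F \right)} = 330 \cdot \frac{1}{470} + \frac{1064}{Q} = \frac{33}{47} + \frac{1064}{Q}$)
$\sqrt{S{\left(-2212,-1920 \right)} + Z} = \sqrt{\left(\frac{33}{47} + \frac{1064}{-2212}\right) - 682228} = \sqrt{\left(\frac{33}{47} + 1064 \left(- \frac{1}{2212}\right)\right) - 682228} = \sqrt{\left(\frac{33}{47} - \frac{38}{79}\right) - 682228} = \sqrt{\frac{821}{3713} - 682228} = \sqrt{- \frac{2533111743}{3713}} = \frac{i \sqrt{9405443901759}}{3713}$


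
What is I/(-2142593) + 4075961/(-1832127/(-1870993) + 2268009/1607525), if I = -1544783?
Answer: 26266353426829028055140921/15402284574685640916 ≈ 1.7054e+6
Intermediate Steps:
I/(-2142593) + 4075961/(-1832127/(-1870993) + 2268009/1607525) = -1544783/(-2142593) + 4075961/(-1832127/(-1870993) + 2268009/1607525) = -1544783*(-1/2142593) + 4075961/(-1832127*(-1/1870993) + 2268009*(1/1607525)) = 1544783/2142593 + 4075961/(1832127/1870993 + 2268009/1607525) = 1544783/2142593 + 4075961/(7188618918612/3007668022325) = 1544783/2142593 + 4075961*(3007668022325/7188618918612) = 1544783/2142593 + 12259137559943829325/7188618918612 = 26266353426829028055140921/15402284574685640916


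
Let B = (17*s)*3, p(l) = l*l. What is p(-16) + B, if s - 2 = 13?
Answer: 1021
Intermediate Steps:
s = 15 (s = 2 + 13 = 15)
p(l) = l**2
B = 765 (B = (17*15)*3 = 255*3 = 765)
p(-16) + B = (-16)**2 + 765 = 256 + 765 = 1021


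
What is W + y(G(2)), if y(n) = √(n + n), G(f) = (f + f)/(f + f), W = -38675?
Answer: -38675 + √2 ≈ -38674.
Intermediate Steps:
G(f) = 1 (G(f) = (2*f)/((2*f)) = (2*f)*(1/(2*f)) = 1)
y(n) = √2*√n (y(n) = √(2*n) = √2*√n)
W + y(G(2)) = -38675 + √2*√1 = -38675 + √2*1 = -38675 + √2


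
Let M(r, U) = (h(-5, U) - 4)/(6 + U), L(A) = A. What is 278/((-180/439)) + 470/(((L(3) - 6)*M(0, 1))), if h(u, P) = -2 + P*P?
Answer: -41281/90 ≈ -458.68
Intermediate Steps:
h(u, P) = -2 + P²
M(r, U) = (-6 + U²)/(6 + U) (M(r, U) = ((-2 + U²) - 4)/(6 + U) = (-6 + U²)/(6 + U))
278/((-180/439)) + 470/(((L(3) - 6)*M(0, 1))) = 278/((-180/439)) + 470/(((3 - 6)*((-6 + 1²)/(6 + 1)))) = 278/((-180*1/439)) + 470/((-3*(-6 + 1)/7)) = 278/(-180/439) + 470/((-3*(-5)/7)) = 278*(-439/180) + 470/((-3*(-5/7))) = -61021/90 + 470/(15/7) = -61021/90 + 470*(7/15) = -61021/90 + 658/3 = -41281/90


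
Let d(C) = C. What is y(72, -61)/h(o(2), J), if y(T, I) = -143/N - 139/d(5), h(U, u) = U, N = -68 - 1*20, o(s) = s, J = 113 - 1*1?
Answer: -1047/80 ≈ -13.087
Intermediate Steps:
J = 112 (J = 113 - 1 = 112)
N = -88 (N = -68 - 20 = -88)
y(T, I) = -1047/40 (y(T, I) = -143/(-88) - 139/5 = -143*(-1/88) - 139*⅕ = 13/8 - 139/5 = -1047/40)
y(72, -61)/h(o(2), J) = -1047/40/2 = -1047/40*½ = -1047/80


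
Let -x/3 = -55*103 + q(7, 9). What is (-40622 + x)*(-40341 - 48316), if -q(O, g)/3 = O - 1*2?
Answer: 2090709374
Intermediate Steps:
q(O, g) = 6 - 3*O (q(O, g) = -3*(O - 1*2) = -3*(O - 2) = -3*(-2 + O) = 6 - 3*O)
x = 17040 (x = -3*(-55*103 + (6 - 3*7)) = -3*(-5665 + (6 - 21)) = -3*(-5665 - 15) = -3*(-5680) = 17040)
(-40622 + x)*(-40341 - 48316) = (-40622 + 17040)*(-40341 - 48316) = -23582*(-88657) = 2090709374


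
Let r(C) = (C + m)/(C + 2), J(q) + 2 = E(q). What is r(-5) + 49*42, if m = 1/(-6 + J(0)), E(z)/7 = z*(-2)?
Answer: 49433/24 ≈ 2059.7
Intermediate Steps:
E(z) = -14*z (E(z) = 7*(z*(-2)) = 7*(-2*z) = -14*z)
J(q) = -2 - 14*q
m = -⅛ (m = 1/(-6 + (-2 - 14*0)) = 1/(-6 + (-2 + 0)) = 1/(-6 - 2) = 1/(-8) = -⅛ ≈ -0.12500)
r(C) = (-⅛ + C)/(2 + C) (r(C) = (C - ⅛)/(C + 2) = (-⅛ + C)/(2 + C))
r(-5) + 49*42 = (-⅛ - 5)/(2 - 5) + 49*42 = -41/8/(-3) + 2058 = -⅓*(-41/8) + 2058 = 41/24 + 2058 = 49433/24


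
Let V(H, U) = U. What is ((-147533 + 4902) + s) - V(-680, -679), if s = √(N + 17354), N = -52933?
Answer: -141952 + I*√35579 ≈ -1.4195e+5 + 188.62*I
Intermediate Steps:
s = I*√35579 (s = √(-52933 + 17354) = √(-35579) = I*√35579 ≈ 188.62*I)
((-147533 + 4902) + s) - V(-680, -679) = ((-147533 + 4902) + I*√35579) - 1*(-679) = (-142631 + I*√35579) + 679 = -141952 + I*√35579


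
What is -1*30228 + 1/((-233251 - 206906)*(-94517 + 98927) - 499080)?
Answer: -58690426350601/1941591450 ≈ -30228.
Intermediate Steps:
-1*30228 + 1/((-233251 - 206906)*(-94517 + 98927) - 499080) = -30228 + 1/(-440157*4410 - 499080) = -30228 + 1/(-1941092370 - 499080) = -30228 + 1/(-1941591450) = -30228 - 1/1941591450 = -58690426350601/1941591450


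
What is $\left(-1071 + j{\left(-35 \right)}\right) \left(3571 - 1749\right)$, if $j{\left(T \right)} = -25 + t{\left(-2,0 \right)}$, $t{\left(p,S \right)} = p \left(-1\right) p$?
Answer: $-2004200$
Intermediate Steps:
$t{\left(p,S \right)} = - p^{2}$ ($t{\left(p,S \right)} = - p p = - p^{2}$)
$j{\left(T \right)} = -29$ ($j{\left(T \right)} = -25 - \left(-2\right)^{2} = -25 - 4 = -29$)
$\left(-1071 + j{\left(-35 \right)}\right) \left(3571 - 1749\right) = \left(-1071 - 29\right) \left(3571 - 1749\right) = \left(-1100\right) 1822 = -2004200$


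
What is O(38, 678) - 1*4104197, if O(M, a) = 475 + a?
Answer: -4103044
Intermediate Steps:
O(38, 678) - 1*4104197 = (475 + 678) - 1*4104197 = 1153 - 4104197 = -4103044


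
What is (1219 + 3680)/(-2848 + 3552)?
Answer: 4899/704 ≈ 6.9588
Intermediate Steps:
(1219 + 3680)/(-2848 + 3552) = 4899/704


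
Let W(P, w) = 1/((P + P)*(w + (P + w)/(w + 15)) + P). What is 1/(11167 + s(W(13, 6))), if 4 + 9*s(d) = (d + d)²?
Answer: 147112641/1642741480415 ≈ 8.9553e-5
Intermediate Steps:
W(P, w) = 1/(P + 2*P*(w + (P + w)/(15 + w))) (W(P, w) = 1/((2*P)*(w + (P + w)/(15 + w)) + P) = 1/(2*P*(w + (P + w)/(15 + w)) + P) = 1/(P + 2*P*(w + (P + w)/(15 + w))))
s(d) = -4/9 + 4*d²/9 (s(d) = -4/9 + (d + d)²/9 = -4/9 + (2*d)²/9 = -4/9 + (4*d²)/9 = -4/9 + 4*d²/9)
1/(11167 + s(W(13, 6))) = 1/(11167 + (-4/9 + 4*((15 + 6)/(13*(15 + 2*13 + 2*6² + 33*6)))²/9)) = 1/(11167 + (-4/9 + 4*((1/13)*21/(15 + 26 + 2*36 + 198))²/9)) = 1/(11167 + (-4/9 + 4*((1/13)*21/(15 + 26 + 72 + 198))²/9)) = 1/(11167 + (-4/9 + 4*((1/13)*21/311)²/9)) = 1/(11167 + (-4/9 + 4*((1/13)*(1/311)*21)²/9)) = 1/(11167 + (-4/9 + 4*(21/4043)²/9)) = 1/(11167 + (-4/9 + (4/9)*(441/16345849))) = 1/(11167 + (-4/9 + 196/16345849)) = 1/(11167 - 65381632/147112641) = 1/(1642741480415/147112641) = 147112641/1642741480415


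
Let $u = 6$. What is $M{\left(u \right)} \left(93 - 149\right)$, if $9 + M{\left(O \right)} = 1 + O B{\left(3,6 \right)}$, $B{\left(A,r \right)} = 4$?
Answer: $-896$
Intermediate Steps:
$M{\left(O \right)} = -8 + 4 O$ ($M{\left(O \right)} = -9 + \left(1 + O 4\right) = -9 + \left(1 + 4 O\right) = -8 + 4 O$)
$M{\left(u \right)} \left(93 - 149\right) = \left(-8 + 4 \cdot 6\right) \left(93 - 149\right) = \left(-8 + 24\right) \left(-56\right) = 16 \left(-56\right) = -896$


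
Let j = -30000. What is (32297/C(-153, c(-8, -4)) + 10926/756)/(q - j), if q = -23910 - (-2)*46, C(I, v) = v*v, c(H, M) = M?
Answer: 683093/2077152 ≈ 0.32886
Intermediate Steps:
C(I, v) = v**2
q = -23818 (q = -23910 - 1*(-92) = -23910 + 92 = -23818)
(32297/C(-153, c(-8, -4)) + 10926/756)/(q - j) = (32297/((-4)**2) + 10926/756)/(-23818 - 1*(-30000)) = (32297/16 + 10926*(1/756))/(-23818 + 30000) = (32297*(1/16) + 607/42)/6182 = (32297/16 + 607/42)*(1/6182) = (683093/336)*(1/6182) = 683093/2077152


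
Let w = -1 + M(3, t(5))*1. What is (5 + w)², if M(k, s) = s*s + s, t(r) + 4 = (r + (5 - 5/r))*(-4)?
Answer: 2446096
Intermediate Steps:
t(r) = -24 - 4*r + 20/r (t(r) = -4 + (r + (5 - 5/r))*(-4) = -4 + (5 + r - 5/r)*(-4) = -4 + (-20 - 4*r + 20/r) = -24 - 4*r + 20/r)
M(k, s) = s + s² (M(k, s) = s² + s = s + s²)
w = 1559 (w = -1 + ((-24 - 4*5 + 20/5)*(1 + (-24 - 4*5 + 20/5)))*1 = -1 + ((-24 - 20 + 20*(⅕))*(1 + (-24 - 20 + 20*(⅕))))*1 = -1 + ((-24 - 20 + 4)*(1 + (-24 - 20 + 4)))*1 = -1 - 40*(1 - 40)*1 = -1 - 40*(-39)*1 = -1 + 1560*1 = -1 + 1560 = 1559)
(5 + w)² = (5 + 1559)² = 1564² = 2446096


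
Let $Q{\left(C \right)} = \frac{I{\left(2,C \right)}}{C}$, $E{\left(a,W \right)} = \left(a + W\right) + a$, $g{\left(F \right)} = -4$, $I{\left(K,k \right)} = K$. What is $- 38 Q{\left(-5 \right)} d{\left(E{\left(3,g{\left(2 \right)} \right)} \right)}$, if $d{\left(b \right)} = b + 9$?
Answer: $\frac{836}{5} \approx 167.2$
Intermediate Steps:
$E{\left(a,W \right)} = W + 2 a$ ($E{\left(a,W \right)} = \left(W + a\right) + a = W + 2 a$)
$d{\left(b \right)} = 9 + b$
$Q{\left(C \right)} = \frac{2}{C}$
$- 38 Q{\left(-5 \right)} d{\left(E{\left(3,g{\left(2 \right)} \right)} \right)} = - 38 \frac{2}{-5} \left(9 + \left(-4 + 2 \cdot 3\right)\right) = - 38 \cdot 2 \left(- \frac{1}{5}\right) \left(9 + \left(-4 + 6\right)\right) = \left(-38\right) \left(- \frac{2}{5}\right) \left(9 + 2\right) = \frac{76}{5} \cdot 11 = \frac{836}{5}$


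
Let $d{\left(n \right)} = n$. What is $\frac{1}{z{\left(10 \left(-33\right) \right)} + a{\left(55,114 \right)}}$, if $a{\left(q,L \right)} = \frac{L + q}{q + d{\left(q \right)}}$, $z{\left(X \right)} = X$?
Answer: $- \frac{110}{36131} \approx -0.0030445$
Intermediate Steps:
$a{\left(q,L \right)} = \frac{L + q}{2 q}$ ($a{\left(q,L \right)} = \frac{L + q}{q + q} = \frac{L + q}{2 q}$)
$\frac{1}{z{\left(10 \left(-33\right) \right)} + a{\left(55,114 \right)}} = \frac{1}{10 \left(-33\right) + \frac{114 + 55}{2 \cdot 55}} = \frac{1}{-330 + \frac{1}{2} \cdot \frac{1}{55} \cdot 169} = \frac{1}{-330 + \frac{169}{110}} = \frac{1}{- \frac{36131}{110}} = - \frac{110}{36131}$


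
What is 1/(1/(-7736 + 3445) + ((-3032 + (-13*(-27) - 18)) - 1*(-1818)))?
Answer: -4291/3780372 ≈ -0.0011351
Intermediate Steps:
1/(1/(-7736 + 3445) + ((-3032 + (-13*(-27) - 18)) - 1*(-1818))) = 1/(1/(-4291) + ((-3032 + (351 - 18)) + 1818)) = 1/(-1/4291 + ((-3032 + 333) + 1818)) = 1/(-1/4291 + (-2699 + 1818)) = 1/(-1/4291 - 881) = 1/(-3780372/4291) = -4291/3780372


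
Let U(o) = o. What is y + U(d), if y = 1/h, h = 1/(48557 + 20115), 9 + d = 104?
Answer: 68767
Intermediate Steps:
d = 95 (d = -9 + 104 = 95)
h = 1/68672 ≈ 1.4562e-5
y = 68672 (y = 1/(1/68672) = 68672)
y + U(d) = 68672 + 95 = 68767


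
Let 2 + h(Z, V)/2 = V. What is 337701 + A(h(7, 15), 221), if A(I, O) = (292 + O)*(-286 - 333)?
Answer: 20154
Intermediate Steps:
h(Z, V) = -4 + 2*V
A(I, O) = -180748 - 619*O (A(I, O) = (292 + O)*(-619) = -180748 - 619*O)
337701 + A(h(7, 15), 221) = 337701 + (-180748 - 619*221) = 337701 + (-180748 - 136799) = 337701 - 317547 = 20154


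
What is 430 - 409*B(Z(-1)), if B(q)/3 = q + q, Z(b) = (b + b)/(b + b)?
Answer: -2024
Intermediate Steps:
Z(b) = 1 (Z(b) = (2*b)/((2*b)) = (2*b)*(1/(2*b)) = 1)
B(q) = 6*q (B(q) = 3*(q + q) = 3*(2*q) = 6*q)
430 - 409*B(Z(-1)) = 430 - 2454 = -2024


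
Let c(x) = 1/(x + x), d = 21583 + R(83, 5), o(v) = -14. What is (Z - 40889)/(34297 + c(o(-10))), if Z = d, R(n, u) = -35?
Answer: -180516/320105 ≈ -0.56393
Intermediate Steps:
d = 21548 (d = 21583 - 35 = 21548)
c(x) = 1/(2*x)
Z = 21548
(Z - 40889)/(34297 + c(o(-10))) = (21548 - 40889)/(34297 + (½)/(-14)) = -19341/(34297 + (½)*(-1/14)) = -19341/(34297 - 1/28) = -19341/960315/28 = -19341*28/960315 = -180516/320105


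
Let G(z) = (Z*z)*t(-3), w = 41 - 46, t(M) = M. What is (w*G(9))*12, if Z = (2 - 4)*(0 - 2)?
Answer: 6480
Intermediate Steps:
Z = 4 (Z = -2*(-2) = 4)
w = -5
G(z) = -12*z (G(z) = (4*z)*(-3) = -12*z)
(w*G(9))*12 = -(-60)*9*12 = -5*(-108)*12 = 540*12 = 6480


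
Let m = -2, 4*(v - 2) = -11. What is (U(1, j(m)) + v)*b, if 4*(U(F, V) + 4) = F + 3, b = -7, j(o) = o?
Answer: 105/4 ≈ 26.250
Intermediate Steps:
v = -3/4 (v = 2 + (1/4)*(-11) = 2 - 11/4 = -3/4 ≈ -0.75000)
U(F, V) = -13/4 + F/4 (U(F, V) = -4 + (F + 3)/4 = -4 + (3 + F)/4 = -4 + (3/4 + F/4) = -13/4 + F/4)
(U(1, j(m)) + v)*b = ((-13/4 + (1/4)*1) - 3/4)*(-7) = ((-13/4 + 1/4) - 3/4)*(-7) = (-3 - 3/4)*(-7) = -15/4*(-7) = 105/4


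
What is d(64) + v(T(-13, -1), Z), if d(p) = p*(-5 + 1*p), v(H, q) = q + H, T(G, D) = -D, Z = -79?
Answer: 3698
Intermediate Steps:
v(H, q) = H + q
d(p) = p*(-5 + p)
d(64) + v(T(-13, -1), Z) = 64*(-5 + 64) + (-1*(-1) - 79) = 64*59 + (1 - 79) = 3776 - 78 = 3698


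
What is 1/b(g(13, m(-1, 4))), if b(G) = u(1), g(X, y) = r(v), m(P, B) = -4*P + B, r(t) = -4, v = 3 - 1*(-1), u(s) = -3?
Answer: -1/3 ≈ -0.33333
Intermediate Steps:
v = 4 (v = 3 + 1 = 4)
m(P, B) = B - 4*P
g(X, y) = -4
b(G) = -3
1/b(g(13, m(-1, 4))) = 1/(-3) = -1/3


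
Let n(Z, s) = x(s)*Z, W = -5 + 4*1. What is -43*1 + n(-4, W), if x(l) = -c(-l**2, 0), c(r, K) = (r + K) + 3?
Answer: -35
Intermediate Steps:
W = -1 (W = -5 + 4 = -1)
c(r, K) = 3 + K + r (c(r, K) = (K + r) + 3 = 3 + K + r)
x(l) = -3 + l**2 (x(l) = -(3 + 0 - l**2) = -(3 - l**2) = -3 + l**2)
n(Z, s) = Z*(-3 + s**2) (n(Z, s) = (-3 + s**2)*Z = Z*(-3 + s**2))
-43*1 + n(-4, W) = -43*1 - 4*(-3 + (-1)**2) = -43 - 4*(-3 + 1) = -43 - 4*(-2) = -43 + 8 = -35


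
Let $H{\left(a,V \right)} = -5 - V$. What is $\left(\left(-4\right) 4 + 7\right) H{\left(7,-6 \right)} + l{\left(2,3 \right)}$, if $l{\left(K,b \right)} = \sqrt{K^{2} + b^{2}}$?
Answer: $-9 + \sqrt{13} \approx -5.3944$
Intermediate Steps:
$\left(\left(-4\right) 4 + 7\right) H{\left(7,-6 \right)} + l{\left(2,3 \right)} = \left(\left(-4\right) 4 + 7\right) \left(-5 - -6\right) + \sqrt{2^{2} + 3^{2}} = \left(-16 + 7\right) \left(-5 + 6\right) + \sqrt{4 + 9} = \left(-9\right) 1 + \sqrt{13} = -9 + \sqrt{13}$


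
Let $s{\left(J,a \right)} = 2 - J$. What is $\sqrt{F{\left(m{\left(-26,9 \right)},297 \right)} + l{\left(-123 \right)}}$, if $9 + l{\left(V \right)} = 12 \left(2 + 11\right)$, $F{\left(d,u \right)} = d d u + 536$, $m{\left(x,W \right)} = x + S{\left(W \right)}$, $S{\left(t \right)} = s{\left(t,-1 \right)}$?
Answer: $2 \sqrt{81029} \approx 569.31$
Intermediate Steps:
$S{\left(t \right)} = 2 - t$
$m{\left(x,W \right)} = 2 + x - W$ ($m{\left(x,W \right)} = x - \left(-2 + W\right) = 2 + x - W$)
$F{\left(d,u \right)} = 536 + u d^{2}$ ($F{\left(d,u \right)} = d^{2} u + 536 = u d^{2} + 536 = 536 + u d^{2}$)
$l{\left(V \right)} = 147$ ($l{\left(V \right)} = -9 + 12 \left(2 + 11\right) = -9 + 12 \cdot 13 = -9 + 156 = 147$)
$\sqrt{F{\left(m{\left(-26,9 \right)},297 \right)} + l{\left(-123 \right)}} = \sqrt{\left(536 + 297 \left(2 - 26 - 9\right)^{2}\right) + 147} = \sqrt{\left(536 + 297 \left(-33\right)^{2}\right) + 147} = \sqrt{\left(536 + 297 \cdot 1089\right) + 147} = \sqrt{\left(536 + 323433\right) + 147} = \sqrt{323969 + 147} = \sqrt{324116} = 2 \sqrt{81029}$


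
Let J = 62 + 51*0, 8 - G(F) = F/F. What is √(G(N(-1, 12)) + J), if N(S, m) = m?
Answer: √69 ≈ 8.3066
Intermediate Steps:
G(F) = 7 (G(F) = 8 - F/F = 8 - 1*1 = 8 - 1 = 7)
J = 62 (J = 62 + 0 = 62)
√(G(N(-1, 12)) + J) = √(7 + 62) = √69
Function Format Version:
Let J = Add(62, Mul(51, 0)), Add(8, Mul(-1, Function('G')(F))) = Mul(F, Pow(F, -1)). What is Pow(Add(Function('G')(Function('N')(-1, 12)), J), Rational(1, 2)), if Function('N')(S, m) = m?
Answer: Pow(69, Rational(1, 2)) ≈ 8.3066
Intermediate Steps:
Function('G')(F) = 7 (Function('G')(F) = Add(8, Mul(-1, Mul(F, Pow(F, -1)))) = Add(8, Mul(-1, 1)) = Add(8, -1) = 7)
J = 62 (J = Add(62, 0) = 62)
Pow(Add(Function('G')(Function('N')(-1, 12)), J), Rational(1, 2)) = Pow(Add(7, 62), Rational(1, 2)) = Pow(69, Rational(1, 2))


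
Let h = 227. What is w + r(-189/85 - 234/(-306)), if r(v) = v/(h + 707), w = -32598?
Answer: -1293977672/39695 ≈ -32598.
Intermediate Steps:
r(v) = v/934 (r(v) = v/(227 + 707) = v/934)
w + r(-189/85 - 234/(-306)) = -32598 + (-189/85 - 234/(-306))/934 = -32598 + (-189*1/85 - 234*(-1/306))/934 = -32598 + (-189/85 + 13/17)/934 = -32598 + (1/934)*(-124/85) = -32598 - 62/39695 = -1293977672/39695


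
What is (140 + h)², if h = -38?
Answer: 10404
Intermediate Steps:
(140 + h)² = (140 - 38)² = 102² = 10404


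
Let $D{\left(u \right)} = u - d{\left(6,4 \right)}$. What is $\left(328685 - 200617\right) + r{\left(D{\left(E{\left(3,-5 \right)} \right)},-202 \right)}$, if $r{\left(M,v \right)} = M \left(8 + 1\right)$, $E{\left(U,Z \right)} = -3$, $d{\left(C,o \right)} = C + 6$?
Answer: $127933$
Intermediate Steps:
$d{\left(C,o \right)} = 6 + C$
$D{\left(u \right)} = -12 + u$ ($D{\left(u \right)} = u - \left(6 + 6\right) = u - 12 = -12 + u$)
$r{\left(M,v \right)} = 9 M$ ($r{\left(M,v \right)} = M 9 = 9 M$)
$\left(328685 - 200617\right) + r{\left(D{\left(E{\left(3,-5 \right)} \right)},-202 \right)} = \left(328685 - 200617\right) + 9 \left(-12 - 3\right) = 128068 + 9 \left(-15\right) = 128068 - 135 = 127933$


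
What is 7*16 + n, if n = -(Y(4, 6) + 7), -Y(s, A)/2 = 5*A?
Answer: 165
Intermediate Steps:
Y(s, A) = -10*A
n = 53 (n = -(-10*6 + 7) = -(-60 + 7) = -1*(-53) = 53)
7*16 + n = 7*16 + 53 = 112 + 53 = 165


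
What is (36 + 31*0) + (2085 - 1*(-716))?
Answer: 2837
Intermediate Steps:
(36 + 31*0) + (2085 - 1*(-716)) = (36 + 0) + (2085 + 716) = 36 + 2801 = 2837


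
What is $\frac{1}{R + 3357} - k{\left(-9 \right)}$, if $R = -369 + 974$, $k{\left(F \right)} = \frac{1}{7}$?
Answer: $- \frac{565}{3962} \approx -0.1426$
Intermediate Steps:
$k{\left(F \right)} = \frac{1}{7}$
$R = 605$
$\frac{1}{R + 3357} - k{\left(-9 \right)} = \frac{1}{605 + 3357} - \frac{1}{7} = \frac{1}{3962} - \frac{1}{7} = - \frac{565}{3962}$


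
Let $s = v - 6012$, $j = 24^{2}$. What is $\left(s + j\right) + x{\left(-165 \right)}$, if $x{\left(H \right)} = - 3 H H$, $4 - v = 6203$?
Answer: $-93310$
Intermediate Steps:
$v = -6199$ ($v = 4 - 6203 = -6199$)
$j = 576$
$s = -12211$ ($s = -6199 - 6012 = -12211$)
$x{\left(H \right)} = - 3 H^{2}$
$\left(s + j\right) + x{\left(-165 \right)} = \left(-12211 + 576\right) - 3 \left(-165\right)^{2} = -11635 - 81675 = -93310$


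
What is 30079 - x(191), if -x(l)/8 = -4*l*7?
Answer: -12705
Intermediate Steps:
x(l) = 224*l (x(l) = -8*(-4*l)*7 = -(-224)*l = 224*l)
30079 - x(191) = 30079 - 224*191 = 30079 - 1*42784 = 30079 - 42784 = -12705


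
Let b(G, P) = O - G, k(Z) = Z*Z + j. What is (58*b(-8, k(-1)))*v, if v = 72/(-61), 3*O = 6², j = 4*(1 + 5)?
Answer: -83520/61 ≈ -1369.2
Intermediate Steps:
j = 24 (j = 4*6 = 24)
O = 12 (O = (⅓)*6² = (⅓)*36 = 12)
k(Z) = 24 + Z² (k(Z) = Z*Z + 24 = Z² + 24 = 24 + Z²)
b(G, P) = 12 - G
v = -72/61 (v = 72*(-1/61) = -72/61 ≈ -1.1803)
(58*b(-8, k(-1)))*v = (58*(12 - 1*(-8)))*(-72/61) = (58*(12 + 8))*(-72/61) = (58*20)*(-72/61) = 1160*(-72/61) = -83520/61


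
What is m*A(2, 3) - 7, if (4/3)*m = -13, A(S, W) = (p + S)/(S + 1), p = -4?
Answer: -½ ≈ -0.50000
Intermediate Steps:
A(S, W) = (-4 + S)/(1 + S) (A(S, W) = (-4 + S)/(S + 1) = (-4 + S)/(1 + S))
m = -39/4 (m = (¾)*(-13) = -39/4 ≈ -9.7500)
m*A(2, 3) - 7 = -39*(-4 + 2)/(4*(1 + 2)) - 7 = -39*(-2)/(4*3) - 7 = -13*(-2)/4 - 7 = -39/4*(-⅔) - 7 = 13/2 - 7 = -½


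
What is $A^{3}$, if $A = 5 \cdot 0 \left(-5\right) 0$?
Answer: $0$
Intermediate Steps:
$A = 0$ ($A = 0 \left(-5\right) 0 = 0 \cdot 0 = 0$)
$A^{3} = 0^{3} = 0$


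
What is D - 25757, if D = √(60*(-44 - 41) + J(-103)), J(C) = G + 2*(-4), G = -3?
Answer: -25757 + I*√5111 ≈ -25757.0 + 71.491*I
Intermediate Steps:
J(C) = -11 (J(C) = -3 + 2*(-4) = -3 - 8 = -11)
D = I*√5111 (D = √(60*(-44 - 41) - 11) = √(60*(-85) - 11) = √(-5100 - 11) = √(-5111) = I*√5111 ≈ 71.491*I)
D - 25757 = I*√5111 - 25757 = -25757 + I*√5111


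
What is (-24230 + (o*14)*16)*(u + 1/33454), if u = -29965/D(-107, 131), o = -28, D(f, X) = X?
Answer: 15288349378729/2191237 ≈ 6.9770e+6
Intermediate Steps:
u = -29965/131 ≈ -228.74
(-24230 + (o*14)*16)*(u + 1/33454) = (-24230 - 28*14*16)*(-29965/131 + 1/33454) = (-24230 - 392*16)*(-29965/131 + 1/33454) = (-24230 - 6272)*(-1002448979/4382474) = -30502*(-1002448979/4382474) = 15288349378729/2191237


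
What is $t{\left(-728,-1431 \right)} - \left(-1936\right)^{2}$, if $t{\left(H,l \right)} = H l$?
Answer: $-2706328$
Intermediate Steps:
$t{\left(-728,-1431 \right)} - \left(-1936\right)^{2} = \left(-728\right) \left(-1431\right) - \left(-1936\right)^{2} = 1041768 - 3748096 = -2706328$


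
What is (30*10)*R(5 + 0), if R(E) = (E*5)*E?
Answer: 37500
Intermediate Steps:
R(E) = 5*E² (R(E) = (5*E)*E = 5*E²)
(30*10)*R(5 + 0) = (30*10)*(5*(5 + 0)²) = 300*(5*5²) = 300*(5*25) = 300*125 = 37500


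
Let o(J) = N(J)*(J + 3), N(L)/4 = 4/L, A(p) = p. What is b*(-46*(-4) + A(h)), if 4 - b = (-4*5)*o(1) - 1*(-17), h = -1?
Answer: 231861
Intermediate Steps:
N(L) = 16/L (N(L) = 4*(4/L) = 16/L)
o(J) = 16*(3 + J)/J (o(J) = (16/J)*(J + 3) = (16/J)*(3 + J) = 16*(3 + J)/J)
b = 1267 (b = 4 - ((-4*5)*(16 + 48/1) - 1*(-17)) = 4 - (-20*(16 + 48*1) + 17) = 4 - (-20*(16 + 48) + 17) = 4 - (-20*64 + 17) = 4 - (-1280 + 17) = 4 - 1*(-1263) = 4 + 1263 = 1267)
b*(-46*(-4) + A(h)) = 1267*(-46*(-4) - 1) = 1267*(184 - 1) = 1267*183 = 231861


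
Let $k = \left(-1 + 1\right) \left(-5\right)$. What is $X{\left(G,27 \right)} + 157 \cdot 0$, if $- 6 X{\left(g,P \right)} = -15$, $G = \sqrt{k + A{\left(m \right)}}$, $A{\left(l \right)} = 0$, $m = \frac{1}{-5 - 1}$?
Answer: $\frac{5}{2} \approx 2.5$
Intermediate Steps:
$m = - \frac{1}{6}$ ($m = \frac{1}{-6} = - \frac{1}{6} \approx -0.16667$)
$k = 0$ ($k = 0 \left(-5\right) = 0$)
$G = 0$ ($G = \sqrt{0 + 0} = \sqrt{0} = 0$)
$X{\left(g,P \right)} = \frac{5}{2}$ ($X{\left(g,P \right)} = \left(- \frac{1}{6}\right) \left(-15\right) = \frac{5}{2}$)
$X{\left(G,27 \right)} + 157 \cdot 0 = \frac{5}{2} + 157 \cdot 0 = \frac{5}{2} + 0 = \frac{5}{2}$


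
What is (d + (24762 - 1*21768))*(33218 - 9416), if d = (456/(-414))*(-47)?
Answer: 1667393572/23 ≈ 7.2495e+7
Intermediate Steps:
d = 3572/69 (d = (456*(-1/414))*(-47) = -76/69*(-47) = 3572/69 ≈ 51.768)
(d + (24762 - 1*21768))*(33218 - 9416) = (3572/69 + (24762 - 1*21768))*(33218 - 9416) = (3572/69 + (24762 - 21768))*23802 = (3572/69 + 2994)*23802 = (210158/69)*23802 = 1667393572/23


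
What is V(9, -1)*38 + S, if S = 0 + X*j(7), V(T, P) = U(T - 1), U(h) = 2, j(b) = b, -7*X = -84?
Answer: 160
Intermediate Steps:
X = 12 (X = -⅐*(-84) = 12)
V(T, P) = 2
S = 84 (S = 0 + 12*7 = 0 + 84 = 84)
V(9, -1)*38 + S = 2*38 + 84 = 76 + 84 = 160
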